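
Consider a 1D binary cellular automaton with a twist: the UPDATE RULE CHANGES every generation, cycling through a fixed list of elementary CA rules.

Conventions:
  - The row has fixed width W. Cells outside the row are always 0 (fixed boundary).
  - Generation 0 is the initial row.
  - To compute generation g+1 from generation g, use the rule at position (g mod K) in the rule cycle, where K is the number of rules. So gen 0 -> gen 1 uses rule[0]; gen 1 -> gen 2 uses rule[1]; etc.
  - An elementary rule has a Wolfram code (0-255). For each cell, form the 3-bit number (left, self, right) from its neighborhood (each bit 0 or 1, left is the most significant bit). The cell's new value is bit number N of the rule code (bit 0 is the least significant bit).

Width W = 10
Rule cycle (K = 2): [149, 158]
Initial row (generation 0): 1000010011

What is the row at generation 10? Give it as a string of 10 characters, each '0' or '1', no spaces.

Gen 0: 1000010011
Gen 1 (rule 149): 1111011000
Gen 2 (rule 158): 1110010100
Gen 3 (rule 149): 0101010111
Gen 4 (rule 158): 1101010110
Gen 5 (rule 149): 0001010001
Gen 6 (rule 158): 0011011011
Gen 7 (rule 149): 1000000000
Gen 8 (rule 158): 1100000000
Gen 9 (rule 149): 0011111111
Gen 10 (rule 158): 0111111110

Answer: 0111111110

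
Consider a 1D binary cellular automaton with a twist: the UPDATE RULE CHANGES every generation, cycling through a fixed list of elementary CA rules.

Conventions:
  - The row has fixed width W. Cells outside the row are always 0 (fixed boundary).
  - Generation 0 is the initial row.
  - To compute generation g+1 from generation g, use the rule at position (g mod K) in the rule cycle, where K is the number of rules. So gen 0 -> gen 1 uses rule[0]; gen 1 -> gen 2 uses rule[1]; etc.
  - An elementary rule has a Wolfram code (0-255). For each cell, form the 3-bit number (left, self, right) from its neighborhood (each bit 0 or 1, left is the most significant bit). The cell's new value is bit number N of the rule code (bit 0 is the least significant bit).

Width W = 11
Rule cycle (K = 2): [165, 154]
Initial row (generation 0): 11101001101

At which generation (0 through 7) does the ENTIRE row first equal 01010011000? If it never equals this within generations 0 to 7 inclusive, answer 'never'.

Gen 0: 11101001101
Gen 1 (rule 165): 01011000011
Gen 2 (rule 154): 10010100110
Gen 3 (rule 165): 10011100000
Gen 4 (rule 154): 01111010000
Gen 5 (rule 165): 00110110111
Gen 6 (rule 154): 01100100110
Gen 7 (rule 165): 00000100000

Answer: never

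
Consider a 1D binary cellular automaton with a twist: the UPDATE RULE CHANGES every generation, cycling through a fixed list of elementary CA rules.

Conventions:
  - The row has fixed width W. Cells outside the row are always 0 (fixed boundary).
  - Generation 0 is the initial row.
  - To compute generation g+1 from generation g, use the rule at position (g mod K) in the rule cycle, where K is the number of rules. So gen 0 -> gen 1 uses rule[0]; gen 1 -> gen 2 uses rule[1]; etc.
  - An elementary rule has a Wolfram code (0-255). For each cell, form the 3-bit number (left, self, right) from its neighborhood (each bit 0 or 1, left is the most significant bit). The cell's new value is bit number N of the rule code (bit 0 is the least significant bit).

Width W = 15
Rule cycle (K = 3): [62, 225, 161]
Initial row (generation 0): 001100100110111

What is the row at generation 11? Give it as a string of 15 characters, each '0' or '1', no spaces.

Gen 0: 001100100110111
Gen 1 (rule 62): 011011111101100
Gen 2 (rule 225): 001101111110101
Gen 3 (rule 161): 100010111101010
Gen 4 (rule 62): 110111100011111
Gen 5 (rule 225): 011011101001111
Gen 6 (rule 161): 000101010000110
Gen 7 (rule 62): 001111111001101
Gen 8 (rule 225): 100111111000110
Gen 9 (rule 161): 000011110010000
Gen 10 (rule 62): 000110001111000
Gen 11 (rule 225): 110010100111011

Answer: 110010100111011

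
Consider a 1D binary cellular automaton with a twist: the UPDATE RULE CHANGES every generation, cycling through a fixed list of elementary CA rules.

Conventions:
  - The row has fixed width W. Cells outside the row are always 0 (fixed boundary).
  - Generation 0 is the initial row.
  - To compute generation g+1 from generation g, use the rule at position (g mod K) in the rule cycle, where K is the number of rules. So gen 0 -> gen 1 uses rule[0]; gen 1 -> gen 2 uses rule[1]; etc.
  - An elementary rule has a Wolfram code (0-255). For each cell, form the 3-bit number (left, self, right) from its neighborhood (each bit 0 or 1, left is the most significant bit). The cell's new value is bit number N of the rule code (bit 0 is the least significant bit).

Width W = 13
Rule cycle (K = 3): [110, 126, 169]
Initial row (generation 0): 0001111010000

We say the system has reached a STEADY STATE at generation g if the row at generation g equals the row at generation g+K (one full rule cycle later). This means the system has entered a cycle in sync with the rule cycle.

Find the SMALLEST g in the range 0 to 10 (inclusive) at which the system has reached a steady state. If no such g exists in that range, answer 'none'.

Gen 0: 0001111010000
Gen 1 (rule 110): 0011001110000
Gen 2 (rule 126): 0111111011000
Gen 3 (rule 169): 0111110110011
Gen 4 (rule 110): 1100011110111
Gen 5 (rule 126): 1110110011101
Gen 6 (rule 169): 1101100011010
Gen 7 (rule 110): 1111100111110
Gen 8 (rule 126): 1000111100011
Gen 9 (rule 169): 0010111001010
Gen 10 (rule 110): 0111101011110
Gen 11 (rule 126): 1100111110011
Gen 12 (rule 169): 1000111100010
Gen 13 (rule 110): 1001100100110

Answer: none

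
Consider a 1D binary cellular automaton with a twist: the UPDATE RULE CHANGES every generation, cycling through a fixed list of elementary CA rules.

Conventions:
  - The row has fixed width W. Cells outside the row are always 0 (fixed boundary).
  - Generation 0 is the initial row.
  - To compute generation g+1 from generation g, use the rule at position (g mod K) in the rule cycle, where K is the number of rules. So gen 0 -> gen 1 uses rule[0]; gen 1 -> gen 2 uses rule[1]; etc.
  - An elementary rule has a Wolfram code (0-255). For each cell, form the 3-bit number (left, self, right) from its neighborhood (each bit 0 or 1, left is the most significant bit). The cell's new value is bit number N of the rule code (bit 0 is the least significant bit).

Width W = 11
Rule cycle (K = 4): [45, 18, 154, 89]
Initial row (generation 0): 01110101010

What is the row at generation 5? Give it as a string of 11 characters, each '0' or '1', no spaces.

Gen 0: 01110101010
Gen 1 (rule 45): 01001111110
Gen 2 (rule 18): 10110000001
Gen 3 (rule 154): 00101000010
Gen 4 (rule 89): 10000111001
Gen 5 (rule 45): 10110100001

Answer: 10110100001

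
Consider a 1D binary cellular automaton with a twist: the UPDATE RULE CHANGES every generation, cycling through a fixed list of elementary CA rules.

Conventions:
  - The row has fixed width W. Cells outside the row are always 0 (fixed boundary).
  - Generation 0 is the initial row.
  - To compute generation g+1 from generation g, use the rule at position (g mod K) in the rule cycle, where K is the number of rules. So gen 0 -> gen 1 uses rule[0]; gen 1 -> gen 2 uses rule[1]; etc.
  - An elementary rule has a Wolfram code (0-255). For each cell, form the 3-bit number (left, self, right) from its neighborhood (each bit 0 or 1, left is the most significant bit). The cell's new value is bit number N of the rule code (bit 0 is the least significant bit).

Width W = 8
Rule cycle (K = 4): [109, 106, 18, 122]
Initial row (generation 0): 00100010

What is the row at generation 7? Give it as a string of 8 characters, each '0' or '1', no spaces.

Gen 0: 00100010
Gen 1 (rule 109): 10101010
Gen 2 (rule 106): 01010100
Gen 3 (rule 18): 10000010
Gen 4 (rule 122): 01000101
Gen 5 (rule 109): 01010111
Gen 6 (rule 106): 10101101
Gen 7 (rule 18): 00000000

Answer: 00000000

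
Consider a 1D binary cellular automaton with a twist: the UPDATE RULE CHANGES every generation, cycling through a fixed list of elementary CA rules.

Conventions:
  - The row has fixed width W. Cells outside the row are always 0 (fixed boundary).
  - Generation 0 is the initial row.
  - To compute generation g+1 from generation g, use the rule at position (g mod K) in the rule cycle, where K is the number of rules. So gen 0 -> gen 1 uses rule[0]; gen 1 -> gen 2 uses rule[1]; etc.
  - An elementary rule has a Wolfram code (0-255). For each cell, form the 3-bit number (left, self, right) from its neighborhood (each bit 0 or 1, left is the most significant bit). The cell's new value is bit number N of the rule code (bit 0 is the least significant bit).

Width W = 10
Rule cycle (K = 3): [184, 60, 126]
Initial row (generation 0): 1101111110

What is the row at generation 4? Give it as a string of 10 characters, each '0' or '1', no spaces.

Answer: 0110100110

Derivation:
Gen 0: 1101111110
Gen 1 (rule 184): 1011111101
Gen 2 (rule 60): 1110000011
Gen 3 (rule 126): 1011000111
Gen 4 (rule 184): 0110100110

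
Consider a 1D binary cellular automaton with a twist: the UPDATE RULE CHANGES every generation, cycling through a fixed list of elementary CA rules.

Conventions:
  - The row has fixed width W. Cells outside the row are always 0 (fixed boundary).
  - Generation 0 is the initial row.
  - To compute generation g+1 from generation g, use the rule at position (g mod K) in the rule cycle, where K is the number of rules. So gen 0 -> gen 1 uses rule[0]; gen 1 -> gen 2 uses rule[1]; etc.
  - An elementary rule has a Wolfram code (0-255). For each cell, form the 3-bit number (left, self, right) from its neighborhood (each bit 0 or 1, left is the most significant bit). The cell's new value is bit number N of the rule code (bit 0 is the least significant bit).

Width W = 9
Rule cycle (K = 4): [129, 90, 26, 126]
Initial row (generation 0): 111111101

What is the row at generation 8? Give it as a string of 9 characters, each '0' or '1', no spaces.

Gen 0: 111111101
Gen 1 (rule 129): 011111000
Gen 2 (rule 90): 110001100
Gen 3 (rule 26): 101011010
Gen 4 (rule 126): 111111111
Gen 5 (rule 129): 011111110
Gen 6 (rule 90): 110000011
Gen 7 (rule 26): 101000110
Gen 8 (rule 126): 111101111

Answer: 111101111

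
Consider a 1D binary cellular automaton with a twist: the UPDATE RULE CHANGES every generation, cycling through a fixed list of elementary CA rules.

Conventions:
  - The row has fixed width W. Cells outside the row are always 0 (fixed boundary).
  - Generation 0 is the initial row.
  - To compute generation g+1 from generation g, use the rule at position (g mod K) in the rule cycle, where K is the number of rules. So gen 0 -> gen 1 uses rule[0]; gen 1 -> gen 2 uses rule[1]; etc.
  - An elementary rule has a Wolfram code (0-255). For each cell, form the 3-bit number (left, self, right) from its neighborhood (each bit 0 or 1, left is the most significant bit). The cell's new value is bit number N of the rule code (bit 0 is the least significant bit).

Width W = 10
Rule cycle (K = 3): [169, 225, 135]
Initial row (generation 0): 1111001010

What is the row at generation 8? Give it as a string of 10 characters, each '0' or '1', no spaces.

Gen 0: 1111001010
Gen 1 (rule 169): 1110000100
Gen 2 (rule 225): 0110110001
Gen 3 (rule 135): 1000000111
Gen 4 (rule 169): 0011110110
Gen 5 (rule 225): 1001111010
Gen 6 (rule 135): 1010110010
Gen 7 (rule 169): 0101100000
Gen 8 (rule 225): 0010101111

Answer: 0010101111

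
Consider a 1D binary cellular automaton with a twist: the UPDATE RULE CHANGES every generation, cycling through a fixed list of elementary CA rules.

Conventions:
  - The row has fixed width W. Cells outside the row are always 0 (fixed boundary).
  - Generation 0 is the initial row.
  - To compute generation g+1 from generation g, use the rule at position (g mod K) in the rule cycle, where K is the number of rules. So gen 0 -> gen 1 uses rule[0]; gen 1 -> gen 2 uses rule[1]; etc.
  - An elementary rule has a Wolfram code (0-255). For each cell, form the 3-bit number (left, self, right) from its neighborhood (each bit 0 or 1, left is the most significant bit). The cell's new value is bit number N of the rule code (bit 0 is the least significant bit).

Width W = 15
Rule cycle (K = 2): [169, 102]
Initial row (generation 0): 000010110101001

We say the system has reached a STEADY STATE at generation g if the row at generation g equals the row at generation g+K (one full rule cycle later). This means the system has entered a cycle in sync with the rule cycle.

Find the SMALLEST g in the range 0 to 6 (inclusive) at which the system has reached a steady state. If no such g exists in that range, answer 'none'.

Answer: none

Derivation:
Gen 0: 000010110101001
Gen 1 (rule 169): 111001101010000
Gen 2 (rule 102): 001010111110000
Gen 3 (rule 169): 100101111100111
Gen 4 (rule 102): 101110000101001
Gen 5 (rule 169): 011100110010000
Gen 6 (rule 102): 100101010110000
Gen 7 (rule 169): 000010101100111
Gen 8 (rule 102): 000111110101001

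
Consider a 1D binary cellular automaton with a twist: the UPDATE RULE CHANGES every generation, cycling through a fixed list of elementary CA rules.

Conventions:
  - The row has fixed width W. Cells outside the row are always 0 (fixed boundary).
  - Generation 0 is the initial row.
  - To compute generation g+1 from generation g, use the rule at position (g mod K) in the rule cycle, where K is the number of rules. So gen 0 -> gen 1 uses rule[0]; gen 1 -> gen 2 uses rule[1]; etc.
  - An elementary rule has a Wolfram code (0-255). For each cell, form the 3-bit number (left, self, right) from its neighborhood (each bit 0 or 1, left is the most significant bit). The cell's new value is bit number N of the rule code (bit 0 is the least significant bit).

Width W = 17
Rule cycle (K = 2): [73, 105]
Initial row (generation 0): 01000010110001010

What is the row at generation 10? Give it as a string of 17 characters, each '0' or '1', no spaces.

Gen 0: 01000010110001010
Gen 1 (rule 73): 00011000110100000
Gen 2 (rule 105): 11011010111001111
Gen 3 (rule 73): 11011000101001001
Gen 4 (rule 105): 11111010010000000
Gen 5 (rule 73): 10001000000111111
Gen 6 (rule 105): 00100011110100001
Gen 7 (rule 73): 10001010010001100
Gen 8 (rule 105): 00100100000101101
Gen 9 (rule 73): 10000001110001100
Gen 10 (rule 105): 00111101010101101

Answer: 00111101010101101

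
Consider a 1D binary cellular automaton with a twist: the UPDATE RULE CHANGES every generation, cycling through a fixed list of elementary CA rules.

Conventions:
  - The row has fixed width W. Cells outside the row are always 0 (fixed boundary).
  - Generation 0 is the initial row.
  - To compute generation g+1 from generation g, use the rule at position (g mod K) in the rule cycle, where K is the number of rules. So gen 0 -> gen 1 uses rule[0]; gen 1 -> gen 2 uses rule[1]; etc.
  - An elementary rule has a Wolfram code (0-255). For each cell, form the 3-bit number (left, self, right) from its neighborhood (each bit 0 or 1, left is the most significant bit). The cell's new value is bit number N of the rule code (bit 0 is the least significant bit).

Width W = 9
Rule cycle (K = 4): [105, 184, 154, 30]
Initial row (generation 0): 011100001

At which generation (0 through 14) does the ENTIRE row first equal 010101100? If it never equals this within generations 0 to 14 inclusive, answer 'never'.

Gen 0: 011100001
Gen 1 (rule 105): 010101100
Gen 2 (rule 184): 001011010
Gen 3 (rule 154): 010010001
Gen 4 (rule 30): 111111011
Gen 5 (rule 105): 100001111
Gen 6 (rule 184): 010001110
Gen 7 (rule 154): 101011101
Gen 8 (rule 30): 101010001
Gen 9 (rule 105): 010100100
Gen 10 (rule 184): 001010010
Gen 11 (rule 154): 010001101
Gen 12 (rule 30): 111011001
Gen 13 (rule 105): 101111000
Gen 14 (rule 184): 011110100

Answer: 1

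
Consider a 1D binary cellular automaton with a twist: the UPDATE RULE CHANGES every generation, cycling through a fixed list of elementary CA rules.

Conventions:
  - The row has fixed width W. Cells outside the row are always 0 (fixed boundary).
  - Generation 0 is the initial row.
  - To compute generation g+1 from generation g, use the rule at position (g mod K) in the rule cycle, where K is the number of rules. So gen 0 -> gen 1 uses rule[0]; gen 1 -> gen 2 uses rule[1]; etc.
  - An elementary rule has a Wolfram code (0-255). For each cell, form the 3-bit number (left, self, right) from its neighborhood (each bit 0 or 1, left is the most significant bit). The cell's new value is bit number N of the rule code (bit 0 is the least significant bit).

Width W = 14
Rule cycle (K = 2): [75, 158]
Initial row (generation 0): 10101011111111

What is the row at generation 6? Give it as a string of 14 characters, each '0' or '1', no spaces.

Answer: 11011011111111

Derivation:
Gen 0: 10101011111111
Gen 1 (rule 75): 00000010000001
Gen 2 (rule 158): 00000111000011
Gen 3 (rule 75): 11111101011111
Gen 4 (rule 158): 11111001011110
Gen 5 (rule 75): 10001010010010
Gen 6 (rule 158): 11011011111111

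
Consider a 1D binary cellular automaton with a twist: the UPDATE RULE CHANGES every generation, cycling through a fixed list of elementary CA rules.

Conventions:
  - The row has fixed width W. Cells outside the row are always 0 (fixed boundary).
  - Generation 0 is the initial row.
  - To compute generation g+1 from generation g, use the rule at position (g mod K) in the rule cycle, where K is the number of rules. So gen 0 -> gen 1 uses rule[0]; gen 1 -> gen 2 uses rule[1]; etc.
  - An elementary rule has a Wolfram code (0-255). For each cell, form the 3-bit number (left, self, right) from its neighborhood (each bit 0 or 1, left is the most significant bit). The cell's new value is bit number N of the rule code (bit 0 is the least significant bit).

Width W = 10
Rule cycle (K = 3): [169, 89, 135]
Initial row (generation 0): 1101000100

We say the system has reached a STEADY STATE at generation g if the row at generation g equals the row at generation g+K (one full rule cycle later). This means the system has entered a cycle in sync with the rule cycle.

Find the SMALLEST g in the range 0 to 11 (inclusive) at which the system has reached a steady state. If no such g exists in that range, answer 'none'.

Gen 0: 1101000100
Gen 1 (rule 169): 1010010001
Gen 2 (rule 89): 0001001100
Gen 3 (rule 135): 1111010001
Gen 4 (rule 169): 1110100100
Gen 5 (rule 89): 1010010011
Gen 6 (rule 135): 1010110100
Gen 7 (rule 169): 0101101001
Gen 8 (rule 89): 0001100100
Gen 9 (rule 135): 1110001101
Gen 10 (rule 169): 1100101010
Gen 11 (rule 89): 1110000001
Gen 12 (rule 135): 0100111111
Gen 13 (rule 169): 0000111110
Gen 14 (rule 89): 1110100011

Answer: none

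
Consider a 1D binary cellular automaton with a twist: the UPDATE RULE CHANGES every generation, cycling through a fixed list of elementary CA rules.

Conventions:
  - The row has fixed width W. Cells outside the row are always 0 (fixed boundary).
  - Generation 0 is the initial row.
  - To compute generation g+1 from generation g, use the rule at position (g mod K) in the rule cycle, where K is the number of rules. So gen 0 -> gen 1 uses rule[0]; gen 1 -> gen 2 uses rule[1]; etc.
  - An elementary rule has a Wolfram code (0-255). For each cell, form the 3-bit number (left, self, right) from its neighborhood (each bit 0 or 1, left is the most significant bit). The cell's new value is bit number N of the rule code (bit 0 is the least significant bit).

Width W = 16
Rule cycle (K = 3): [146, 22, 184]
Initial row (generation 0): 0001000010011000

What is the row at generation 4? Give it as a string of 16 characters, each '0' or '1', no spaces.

Answer: 1000110001101000

Derivation:
Gen 0: 0001000010011000
Gen 1 (rule 146): 0010100101100100
Gen 2 (rule 22): 0110111100011110
Gen 3 (rule 184): 0101111010011101
Gen 4 (rule 146): 1000110001101000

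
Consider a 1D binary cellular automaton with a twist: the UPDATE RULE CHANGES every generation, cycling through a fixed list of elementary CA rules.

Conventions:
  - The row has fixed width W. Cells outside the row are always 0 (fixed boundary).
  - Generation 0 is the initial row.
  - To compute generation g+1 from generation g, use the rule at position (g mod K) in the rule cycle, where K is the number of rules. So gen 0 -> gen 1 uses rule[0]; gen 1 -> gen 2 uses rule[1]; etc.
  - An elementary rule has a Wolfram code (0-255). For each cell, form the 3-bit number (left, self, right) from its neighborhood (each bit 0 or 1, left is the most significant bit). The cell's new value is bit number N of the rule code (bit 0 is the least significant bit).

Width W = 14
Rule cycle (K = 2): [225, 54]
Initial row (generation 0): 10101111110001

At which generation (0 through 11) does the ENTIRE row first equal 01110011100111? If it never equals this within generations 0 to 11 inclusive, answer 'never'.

Answer: never

Derivation:
Gen 0: 10101111110001
Gen 1 (rule 225): 01010111110100
Gen 2 (rule 54): 11111000001110
Gen 3 (rule 225): 01111011100110
Gen 4 (rule 54): 10000100011001
Gen 5 (rule 225): 00110001001000
Gen 6 (rule 54): 01001011111100
Gen 7 (rule 225): 00000101111101
Gen 8 (rule 54): 00001110000011
Gen 9 (rule 225): 11100110111001
Gen 10 (rule 54): 00011001000111
Gen 11 (rule 225): 11001000010011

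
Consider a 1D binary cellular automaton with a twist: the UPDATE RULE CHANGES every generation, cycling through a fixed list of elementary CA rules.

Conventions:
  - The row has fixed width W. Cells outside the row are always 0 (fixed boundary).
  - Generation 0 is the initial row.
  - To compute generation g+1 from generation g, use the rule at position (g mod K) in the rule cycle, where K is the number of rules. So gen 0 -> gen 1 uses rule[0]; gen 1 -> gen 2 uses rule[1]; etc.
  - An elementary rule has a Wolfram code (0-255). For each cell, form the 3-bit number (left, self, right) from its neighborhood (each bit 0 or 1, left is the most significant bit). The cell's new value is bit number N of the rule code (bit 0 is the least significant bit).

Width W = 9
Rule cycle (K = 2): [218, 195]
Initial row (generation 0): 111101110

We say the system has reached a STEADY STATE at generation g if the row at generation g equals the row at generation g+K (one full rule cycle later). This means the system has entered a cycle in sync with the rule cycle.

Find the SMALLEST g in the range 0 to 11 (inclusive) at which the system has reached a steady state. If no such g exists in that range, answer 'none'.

Answer: 3

Derivation:
Gen 0: 111101110
Gen 1 (rule 218): 111101111
Gen 2 (rule 195): 011100111
Gen 3 (rule 218): 111111111
Gen 4 (rule 195): 011111111
Gen 5 (rule 218): 111111111
Gen 6 (rule 195): 011111111
Gen 7 (rule 218): 111111111
Gen 8 (rule 195): 011111111
Gen 9 (rule 218): 111111111
Gen 10 (rule 195): 011111111
Gen 11 (rule 218): 111111111
Gen 12 (rule 195): 011111111
Gen 13 (rule 218): 111111111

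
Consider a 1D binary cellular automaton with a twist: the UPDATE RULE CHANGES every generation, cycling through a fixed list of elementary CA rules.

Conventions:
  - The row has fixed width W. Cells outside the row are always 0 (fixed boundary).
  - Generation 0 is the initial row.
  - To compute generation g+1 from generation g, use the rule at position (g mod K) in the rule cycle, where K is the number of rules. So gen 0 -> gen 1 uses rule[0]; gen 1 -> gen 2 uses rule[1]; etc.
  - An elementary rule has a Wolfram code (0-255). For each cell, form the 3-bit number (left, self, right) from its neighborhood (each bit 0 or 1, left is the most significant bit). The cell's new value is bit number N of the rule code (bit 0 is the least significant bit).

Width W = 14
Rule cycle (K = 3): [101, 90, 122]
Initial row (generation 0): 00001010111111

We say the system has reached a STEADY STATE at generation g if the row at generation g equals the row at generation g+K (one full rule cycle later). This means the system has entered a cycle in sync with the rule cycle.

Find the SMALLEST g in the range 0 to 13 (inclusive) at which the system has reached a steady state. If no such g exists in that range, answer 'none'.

Answer: none

Derivation:
Gen 0: 00001010111111
Gen 1 (rule 101): 11101111000001
Gen 2 (rule 90): 10101001100010
Gen 3 (rule 122): 01010111110101
Gen 4 (rule 101): 01111000011111
Gen 5 (rule 90): 11001100110001
Gen 6 (rule 122): 11111111111010
Gen 7 (rule 101): 00000000001110
Gen 8 (rule 90): 00000000011011
Gen 9 (rule 122): 00000000111111
Gen 10 (rule 101): 11111110000001
Gen 11 (rule 90): 10000011000010
Gen 12 (rule 122): 01000111100101
Gen 13 (rule 101): 01010000100111
Gen 14 (rule 90): 10001001011101
Gen 15 (rule 122): 01010110110110
Gen 16 (rule 101): 01111011011010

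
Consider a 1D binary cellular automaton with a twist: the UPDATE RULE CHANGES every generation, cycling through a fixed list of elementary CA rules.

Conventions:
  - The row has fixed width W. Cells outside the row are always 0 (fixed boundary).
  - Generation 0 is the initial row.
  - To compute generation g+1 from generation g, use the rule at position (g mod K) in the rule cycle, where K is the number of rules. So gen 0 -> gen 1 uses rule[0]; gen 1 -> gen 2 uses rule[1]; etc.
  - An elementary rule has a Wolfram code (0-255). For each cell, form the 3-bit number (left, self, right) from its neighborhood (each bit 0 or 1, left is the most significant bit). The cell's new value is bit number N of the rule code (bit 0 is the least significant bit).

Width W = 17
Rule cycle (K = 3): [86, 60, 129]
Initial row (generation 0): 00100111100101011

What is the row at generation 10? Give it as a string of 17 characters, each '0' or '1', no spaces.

Gen 0: 00100111100101011
Gen 1 (rule 86): 01111000111101001
Gen 2 (rule 60): 01000100100011101
Gen 3 (rule 129): 00010000001001000
Gen 4 (rule 86): 00111000011111100
Gen 5 (rule 60): 00100100010000010
Gen 6 (rule 129): 10000001000111000
Gen 7 (rule 86): 11000011101001100
Gen 8 (rule 60): 10100010011101010
Gen 9 (rule 129): 00001000001000000
Gen 10 (rule 86): 00011100011100000

Answer: 00011100011100000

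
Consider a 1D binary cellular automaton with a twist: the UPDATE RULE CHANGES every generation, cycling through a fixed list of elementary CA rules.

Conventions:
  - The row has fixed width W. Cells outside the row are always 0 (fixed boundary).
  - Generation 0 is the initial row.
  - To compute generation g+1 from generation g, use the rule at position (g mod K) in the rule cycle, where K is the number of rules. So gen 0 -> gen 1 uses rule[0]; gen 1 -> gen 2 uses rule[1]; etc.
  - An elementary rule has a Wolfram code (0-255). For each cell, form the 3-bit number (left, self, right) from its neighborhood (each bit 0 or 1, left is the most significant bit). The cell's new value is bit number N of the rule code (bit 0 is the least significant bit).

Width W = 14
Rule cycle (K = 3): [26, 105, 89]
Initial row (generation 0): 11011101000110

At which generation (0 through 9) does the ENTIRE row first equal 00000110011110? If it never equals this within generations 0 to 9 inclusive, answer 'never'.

Answer: 2

Derivation:
Gen 0: 11011101000110
Gen 1 (rule 26): 10010000101101
Gen 2 (rule 105): 00000110011110
Gen 3 (rule 89): 11110111010011
Gen 4 (rule 26): 10000100001110
Gen 5 (rule 105): 00110001101010
Gen 6 (rule 89): 10111101100001
Gen 7 (rule 26): 00100001010010
Gen 8 (rule 105): 10001100100000
Gen 9 (rule 89): 01101110011111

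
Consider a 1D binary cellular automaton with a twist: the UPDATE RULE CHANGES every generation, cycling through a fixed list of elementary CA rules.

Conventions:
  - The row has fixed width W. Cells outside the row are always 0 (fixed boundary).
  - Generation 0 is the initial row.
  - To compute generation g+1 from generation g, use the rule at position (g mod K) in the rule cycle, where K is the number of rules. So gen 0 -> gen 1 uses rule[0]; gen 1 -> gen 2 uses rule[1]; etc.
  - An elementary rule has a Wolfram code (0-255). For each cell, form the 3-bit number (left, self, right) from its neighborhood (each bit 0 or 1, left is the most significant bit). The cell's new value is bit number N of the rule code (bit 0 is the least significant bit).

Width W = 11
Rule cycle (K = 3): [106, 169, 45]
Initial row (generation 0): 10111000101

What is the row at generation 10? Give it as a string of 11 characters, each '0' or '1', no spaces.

Answer: 10011010010

Derivation:
Gen 0: 10111000101
Gen 1 (rule 106): 01101001010
Gen 2 (rule 169): 01010000100
Gen 3 (rule 45): 01110110101
Gen 4 (rule 106): 11011111010
Gen 5 (rule 169): 10111110100
Gen 6 (rule 45): 11100001101
Gen 7 (rule 106): 10100011110
Gen 8 (rule 169): 01001011100
Gen 9 (rule 45): 01001110001
Gen 10 (rule 106): 10011010010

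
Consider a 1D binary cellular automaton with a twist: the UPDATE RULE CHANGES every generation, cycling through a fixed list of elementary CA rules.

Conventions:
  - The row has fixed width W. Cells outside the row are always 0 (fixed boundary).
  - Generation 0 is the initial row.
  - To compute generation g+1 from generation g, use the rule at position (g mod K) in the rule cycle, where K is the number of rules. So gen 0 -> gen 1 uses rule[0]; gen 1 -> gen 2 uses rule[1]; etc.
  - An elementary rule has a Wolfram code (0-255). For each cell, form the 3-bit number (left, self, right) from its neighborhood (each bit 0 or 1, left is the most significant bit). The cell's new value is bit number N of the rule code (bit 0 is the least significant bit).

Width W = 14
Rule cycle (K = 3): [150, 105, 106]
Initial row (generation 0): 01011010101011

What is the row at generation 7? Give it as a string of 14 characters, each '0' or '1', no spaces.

Answer: 10110101111010

Derivation:
Gen 0: 01011010101011
Gen 1 (rule 150): 11000010101000
Gen 2 (rule 105): 11011001010011
Gen 3 (rule 106): 11111010100111
Gen 4 (rule 150): 01110010111010
Gen 5 (rule 105): 01010001101100
Gen 6 (rule 106): 10100011111100
Gen 7 (rule 150): 10110101111010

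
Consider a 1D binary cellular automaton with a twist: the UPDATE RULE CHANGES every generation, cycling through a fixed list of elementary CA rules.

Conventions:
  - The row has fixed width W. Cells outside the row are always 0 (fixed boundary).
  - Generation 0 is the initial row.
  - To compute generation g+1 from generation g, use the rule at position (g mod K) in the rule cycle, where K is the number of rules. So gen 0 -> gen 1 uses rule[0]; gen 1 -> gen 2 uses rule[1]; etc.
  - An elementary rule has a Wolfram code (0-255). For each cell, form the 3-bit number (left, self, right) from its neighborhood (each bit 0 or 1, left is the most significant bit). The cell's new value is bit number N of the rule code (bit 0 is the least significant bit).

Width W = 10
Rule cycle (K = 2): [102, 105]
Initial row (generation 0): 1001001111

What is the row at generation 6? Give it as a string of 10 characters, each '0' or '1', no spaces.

Answer: 0111000101

Derivation:
Gen 0: 1001001111
Gen 1 (rule 102): 1011010001
Gen 2 (rule 105): 0111100100
Gen 3 (rule 102): 1000101100
Gen 4 (rule 105): 0010011101
Gen 5 (rule 102): 0110100111
Gen 6 (rule 105): 0111000101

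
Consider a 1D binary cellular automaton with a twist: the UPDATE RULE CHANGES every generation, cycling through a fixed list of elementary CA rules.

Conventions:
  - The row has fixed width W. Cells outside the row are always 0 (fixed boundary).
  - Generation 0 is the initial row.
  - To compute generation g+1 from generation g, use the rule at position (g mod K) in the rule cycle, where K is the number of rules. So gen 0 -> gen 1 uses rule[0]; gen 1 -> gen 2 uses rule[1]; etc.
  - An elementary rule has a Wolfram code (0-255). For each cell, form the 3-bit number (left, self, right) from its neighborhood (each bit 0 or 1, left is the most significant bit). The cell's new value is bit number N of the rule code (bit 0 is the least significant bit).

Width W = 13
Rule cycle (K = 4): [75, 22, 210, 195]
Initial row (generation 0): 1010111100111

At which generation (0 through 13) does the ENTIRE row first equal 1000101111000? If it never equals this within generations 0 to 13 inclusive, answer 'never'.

Answer: 9

Derivation:
Gen 0: 1010111100111
Gen 1 (rule 75): 0000100101101
Gen 2 (rule 22): 0001111100001
Gen 3 (rule 210): 0010111110010
Gen 4 (rule 195): 1100011110100
Gen 5 (rule 75): 1101110010001
Gen 6 (rule 22): 0000001111011
Gen 7 (rule 210): 0000010111001
Gen 8 (rule 195): 1111100011010
Gen 9 (rule 75): 1000101111000
Gen 10 (rule 22): 1101100000100
Gen 11 (rule 210): 0100110001010
Gen 12 (rule 195): 1001010110000
Gen 13 (rule 75): 0010000110111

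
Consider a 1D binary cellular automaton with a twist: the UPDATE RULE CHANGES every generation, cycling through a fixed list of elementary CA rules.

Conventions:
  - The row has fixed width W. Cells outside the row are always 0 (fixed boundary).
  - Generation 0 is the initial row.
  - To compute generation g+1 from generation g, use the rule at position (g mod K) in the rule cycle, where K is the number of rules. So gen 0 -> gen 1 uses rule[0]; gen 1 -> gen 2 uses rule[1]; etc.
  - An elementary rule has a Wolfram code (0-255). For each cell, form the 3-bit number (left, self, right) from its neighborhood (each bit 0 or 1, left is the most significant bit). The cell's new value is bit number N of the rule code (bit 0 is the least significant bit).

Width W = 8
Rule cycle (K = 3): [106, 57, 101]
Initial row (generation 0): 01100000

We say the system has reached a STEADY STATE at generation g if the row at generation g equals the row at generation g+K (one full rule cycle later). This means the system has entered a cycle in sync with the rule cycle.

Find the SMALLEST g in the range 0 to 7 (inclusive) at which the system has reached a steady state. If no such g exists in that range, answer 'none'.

Gen 0: 01100000
Gen 1 (rule 106): 11100000
Gen 2 (rule 57): 10011111
Gen 3 (rule 101): 10000001
Gen 4 (rule 106): 00000010
Gen 5 (rule 57): 11111001
Gen 6 (rule 101): 00001001
Gen 7 (rule 106): 00010010
Gen 8 (rule 57): 11001001
Gen 9 (rule 101): 01001001
Gen 10 (rule 106): 10010010

Answer: none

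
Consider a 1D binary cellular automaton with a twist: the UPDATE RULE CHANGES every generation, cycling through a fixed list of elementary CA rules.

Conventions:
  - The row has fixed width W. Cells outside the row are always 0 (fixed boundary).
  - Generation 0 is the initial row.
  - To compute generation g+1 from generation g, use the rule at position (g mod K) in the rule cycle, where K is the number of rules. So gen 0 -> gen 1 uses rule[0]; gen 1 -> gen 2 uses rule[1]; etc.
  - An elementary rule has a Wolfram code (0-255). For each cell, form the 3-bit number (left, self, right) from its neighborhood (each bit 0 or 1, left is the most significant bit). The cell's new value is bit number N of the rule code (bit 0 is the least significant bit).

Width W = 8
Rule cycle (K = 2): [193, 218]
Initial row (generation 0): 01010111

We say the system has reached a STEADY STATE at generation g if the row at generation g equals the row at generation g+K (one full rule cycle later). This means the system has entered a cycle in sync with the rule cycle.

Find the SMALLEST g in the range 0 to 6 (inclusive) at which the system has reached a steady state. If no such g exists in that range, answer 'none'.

Answer: 4

Derivation:
Gen 0: 01010111
Gen 1 (rule 193): 00000011
Gen 2 (rule 218): 00000111
Gen 3 (rule 193): 11110011
Gen 4 (rule 218): 11111111
Gen 5 (rule 193): 01111111
Gen 6 (rule 218): 11111111
Gen 7 (rule 193): 01111111
Gen 8 (rule 218): 11111111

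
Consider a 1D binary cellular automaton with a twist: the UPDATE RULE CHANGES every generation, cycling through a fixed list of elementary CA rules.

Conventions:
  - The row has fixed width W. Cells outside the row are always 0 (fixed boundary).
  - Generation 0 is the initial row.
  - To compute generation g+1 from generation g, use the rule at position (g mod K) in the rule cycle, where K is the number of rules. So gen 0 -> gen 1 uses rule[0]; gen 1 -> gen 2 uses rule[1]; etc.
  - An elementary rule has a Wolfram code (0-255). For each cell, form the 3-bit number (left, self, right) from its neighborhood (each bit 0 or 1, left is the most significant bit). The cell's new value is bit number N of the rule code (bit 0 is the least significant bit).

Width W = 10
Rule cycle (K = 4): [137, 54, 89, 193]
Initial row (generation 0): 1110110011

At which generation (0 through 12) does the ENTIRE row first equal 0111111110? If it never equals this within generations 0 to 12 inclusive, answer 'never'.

Gen 0: 1110110011
Gen 1 (rule 137): 1100100010
Gen 2 (rule 54): 0011110111
Gen 3 (rule 89): 1010010101
Gen 4 (rule 193): 0000000000
Gen 5 (rule 137): 1111111111
Gen 6 (rule 54): 0000000000
Gen 7 (rule 89): 1111111111
Gen 8 (rule 193): 0111111111
Gen 9 (rule 137): 0111111110
Gen 10 (rule 54): 1000000001
Gen 11 (rule 89): 0111111100
Gen 12 (rule 193): 0011111101

Answer: 9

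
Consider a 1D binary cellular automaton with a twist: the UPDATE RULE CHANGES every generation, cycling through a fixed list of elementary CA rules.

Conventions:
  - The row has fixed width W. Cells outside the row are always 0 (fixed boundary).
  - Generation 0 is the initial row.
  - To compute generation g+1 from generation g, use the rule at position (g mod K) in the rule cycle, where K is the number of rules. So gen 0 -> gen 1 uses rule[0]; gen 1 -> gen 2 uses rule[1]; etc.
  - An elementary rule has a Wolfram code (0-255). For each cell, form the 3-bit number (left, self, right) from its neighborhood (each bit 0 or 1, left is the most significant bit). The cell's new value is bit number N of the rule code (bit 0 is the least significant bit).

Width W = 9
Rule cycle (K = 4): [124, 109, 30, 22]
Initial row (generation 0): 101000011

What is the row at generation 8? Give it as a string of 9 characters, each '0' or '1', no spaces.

Answer: 110010000

Derivation:
Gen 0: 101000011
Gen 1 (rule 124): 111100011
Gen 2 (rule 109): 100101011
Gen 3 (rule 30): 111101010
Gen 4 (rule 22): 000001011
Gen 5 (rule 124): 000001111
Gen 6 (rule 109): 111101001
Gen 7 (rule 30): 100001111
Gen 8 (rule 22): 110010000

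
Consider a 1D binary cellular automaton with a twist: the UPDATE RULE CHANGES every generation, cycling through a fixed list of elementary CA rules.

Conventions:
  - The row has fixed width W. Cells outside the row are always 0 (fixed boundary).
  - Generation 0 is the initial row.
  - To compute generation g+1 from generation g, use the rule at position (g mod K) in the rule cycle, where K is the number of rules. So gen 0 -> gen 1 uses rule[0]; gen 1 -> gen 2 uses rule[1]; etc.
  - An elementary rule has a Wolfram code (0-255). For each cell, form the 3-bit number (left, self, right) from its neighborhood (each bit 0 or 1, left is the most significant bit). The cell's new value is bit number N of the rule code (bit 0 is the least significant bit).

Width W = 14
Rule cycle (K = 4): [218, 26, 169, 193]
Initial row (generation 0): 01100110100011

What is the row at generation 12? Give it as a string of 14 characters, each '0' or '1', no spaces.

Gen 0: 01100110100011
Gen 1 (rule 218): 11111110010111
Gen 2 (rule 26): 10000001100100
Gen 3 (rule 169): 00111101000001
Gen 4 (rule 193): 10011100011100
Gen 5 (rule 218): 01111110111110
Gen 6 (rule 26): 11000000100001
Gen 7 (rule 169): 10011110001100
Gen 8 (rule 193): 00001110100101
Gen 9 (rule 218): 00011110011000
Gen 10 (rule 26): 00110001110100
Gen 11 (rule 169): 10100101101001
Gen 12 (rule 193): 00000000100000

Answer: 00000000100000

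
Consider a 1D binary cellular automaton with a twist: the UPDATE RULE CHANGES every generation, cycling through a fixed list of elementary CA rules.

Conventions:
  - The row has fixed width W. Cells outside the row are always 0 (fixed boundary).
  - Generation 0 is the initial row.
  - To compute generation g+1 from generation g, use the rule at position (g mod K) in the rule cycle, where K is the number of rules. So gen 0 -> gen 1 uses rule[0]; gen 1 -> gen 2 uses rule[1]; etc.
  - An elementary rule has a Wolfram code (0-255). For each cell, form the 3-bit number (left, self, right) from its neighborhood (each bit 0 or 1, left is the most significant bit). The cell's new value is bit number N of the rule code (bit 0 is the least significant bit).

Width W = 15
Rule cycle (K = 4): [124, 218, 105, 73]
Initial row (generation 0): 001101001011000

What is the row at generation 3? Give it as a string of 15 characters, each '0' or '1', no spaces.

Answer: 010000111000010

Derivation:
Gen 0: 001101001011000
Gen 1 (rule 124): 001111101111100
Gen 2 (rule 218): 011111101111110
Gen 3 (rule 105): 010000111000010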